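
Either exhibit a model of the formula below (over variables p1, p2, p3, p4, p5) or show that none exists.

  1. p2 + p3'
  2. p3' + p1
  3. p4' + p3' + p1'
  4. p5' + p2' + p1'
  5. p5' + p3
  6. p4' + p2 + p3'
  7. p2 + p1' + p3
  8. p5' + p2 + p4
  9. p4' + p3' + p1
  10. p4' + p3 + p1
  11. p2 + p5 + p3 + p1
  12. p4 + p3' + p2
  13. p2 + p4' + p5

Try p2 = 1.
Try p3 = 0.
(p5') alone gives p5 = 0.
Try p4 = 0.
No clause remains; p1 is free.

p1 ↦ 1; p2 ↦ 1; p3 ↦ 0; p4 ↦ 0; p5 ↦ 0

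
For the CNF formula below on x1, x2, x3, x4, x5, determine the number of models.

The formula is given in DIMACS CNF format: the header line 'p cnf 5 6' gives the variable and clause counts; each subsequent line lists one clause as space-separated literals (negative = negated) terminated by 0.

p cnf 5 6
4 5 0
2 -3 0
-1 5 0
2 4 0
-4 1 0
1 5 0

There are 2^5 = 32 truth assignments over (x1, x2, x3, x4, x5).
Split on x3. With x3 = True, the clauses containing x3 are satisfied and ¬x3 drops from the rest; 3 of the 2^4 = 16 assignments to the other variables satisfy what remains.
With x3 = False, by the same count on the reduced clause set, 4 assignments work.
(One model: x1=F, x2=T, x3=F, x4=F, x5=T.)
Total: 3 + 4 = 7.

7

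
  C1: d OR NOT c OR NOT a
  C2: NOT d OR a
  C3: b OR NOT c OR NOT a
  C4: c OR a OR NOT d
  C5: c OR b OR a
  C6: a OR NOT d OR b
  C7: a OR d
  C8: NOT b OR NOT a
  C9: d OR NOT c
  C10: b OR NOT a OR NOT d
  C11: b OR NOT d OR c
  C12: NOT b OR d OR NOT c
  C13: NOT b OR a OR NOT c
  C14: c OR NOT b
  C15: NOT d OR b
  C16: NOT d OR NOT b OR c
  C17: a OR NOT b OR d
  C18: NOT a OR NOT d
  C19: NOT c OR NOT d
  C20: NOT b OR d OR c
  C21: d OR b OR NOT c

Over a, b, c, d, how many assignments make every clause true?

1

There are 2^4 = 16 truth assignments over (a, b, c, d).
Split on d. With d = true, the clauses containing d are satisfied and NOT d drops from the rest; 0 of the 2^3 = 8 assignments to the other variables satisfy what remains.
With d = false, by the same count on the reduced clause set, 1 assignment works.
Total: 0 + 1 = 1.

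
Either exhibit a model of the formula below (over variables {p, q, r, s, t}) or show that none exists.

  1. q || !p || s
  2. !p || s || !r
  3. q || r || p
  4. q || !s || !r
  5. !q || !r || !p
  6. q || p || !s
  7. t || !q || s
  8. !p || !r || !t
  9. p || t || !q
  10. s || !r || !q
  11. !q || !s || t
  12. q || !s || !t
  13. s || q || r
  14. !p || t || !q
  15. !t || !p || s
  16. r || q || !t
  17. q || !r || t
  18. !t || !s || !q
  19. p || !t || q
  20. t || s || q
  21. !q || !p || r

p ↦ true, q ↦ false, r ↦ false, s ↦ true, t ↦ false

Case q = false:
Case p = true:
From the singleton clause (s), s = true.
From the singleton clause (!r), r = false.
From the singleton clause (!t), t = false.
All clauses are satisfied.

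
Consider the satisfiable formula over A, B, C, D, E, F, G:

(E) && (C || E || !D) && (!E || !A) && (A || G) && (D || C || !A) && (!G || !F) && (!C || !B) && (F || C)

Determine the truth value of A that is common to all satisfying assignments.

False

Suppose A = true.
From the singleton clause (E), E = true.
That conflicts with the unit clause (!E).
So every satisfying assignment has A = False.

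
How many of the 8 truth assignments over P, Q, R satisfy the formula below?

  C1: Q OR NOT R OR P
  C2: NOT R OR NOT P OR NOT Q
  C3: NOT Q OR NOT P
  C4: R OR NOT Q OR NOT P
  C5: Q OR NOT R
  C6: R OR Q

There are 2^3 = 8 truth assignments over (P, Q, R).
Check each against the 6 clauses (columns in the order P, Q, R):
  F F F  ✗ fails (R OR Q)
  F F T  ✗ fails (Q OR NOT R OR P)
  F T F  ✓ satisfies all
  F T T  ✓ satisfies all
  T F F  ✗ fails (R OR Q)
  T F T  ✗ fails (Q OR NOT R)
  T T F  ✗ fails (NOT Q OR NOT P)
  T T T  ✗ fails (NOT R OR NOT P OR NOT Q)
2 of the 8 rows are models.

2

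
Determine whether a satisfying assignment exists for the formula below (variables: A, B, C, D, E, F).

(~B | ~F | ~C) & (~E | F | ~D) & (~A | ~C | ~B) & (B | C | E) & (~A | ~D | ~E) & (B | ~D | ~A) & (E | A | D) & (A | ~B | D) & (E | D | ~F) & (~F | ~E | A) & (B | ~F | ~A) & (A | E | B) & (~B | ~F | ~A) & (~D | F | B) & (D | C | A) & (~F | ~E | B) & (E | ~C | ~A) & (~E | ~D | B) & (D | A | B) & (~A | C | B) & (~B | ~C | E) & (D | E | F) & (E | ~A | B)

Yes

Branch on B: set B = 1.
Branch on F: set F = 0.
Branch on E: set E = 0.
The clause (~C) is unit, so C = 0.
The clause (D) is unit, so D = 1.
No clause remains; A is free.
A satisfying assignment: A: 0; B: 1; C: 0; D: 1; E: 0; F: 0.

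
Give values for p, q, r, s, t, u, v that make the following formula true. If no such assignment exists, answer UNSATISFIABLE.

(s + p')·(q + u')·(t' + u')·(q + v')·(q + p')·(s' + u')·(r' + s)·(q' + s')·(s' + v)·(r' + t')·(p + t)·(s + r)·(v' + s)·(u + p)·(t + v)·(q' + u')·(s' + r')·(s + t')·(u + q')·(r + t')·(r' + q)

Try s = 1.
Unit clause (u') forces u = 0.
Unit clause (q') forces q = 0.
Unit clause (v') forces v = 0.
But (v) is also a unit clause — contradiction.
Undo s and try s = 0.
Unit clause (p') forces p = 0.
Unit clause (r') forces r = 0.
But (r) is also a unit clause — contradiction.
Either choice for s ends in contradiction.

UNSATISFIABLE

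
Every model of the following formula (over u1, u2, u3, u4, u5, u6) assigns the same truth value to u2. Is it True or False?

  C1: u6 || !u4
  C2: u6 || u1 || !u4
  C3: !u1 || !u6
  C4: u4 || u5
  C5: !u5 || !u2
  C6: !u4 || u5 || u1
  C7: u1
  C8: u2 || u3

False

Suppose u2 = true.
(!u5) alone gives u5 = false.
(u4) alone gives u4 = true.
(u6) alone gives u6 = true.
(!u1) alone gives u1 = false.
Now (u1) is unsatisfied and unit — conflict.
So every satisfying assignment has u2 = False.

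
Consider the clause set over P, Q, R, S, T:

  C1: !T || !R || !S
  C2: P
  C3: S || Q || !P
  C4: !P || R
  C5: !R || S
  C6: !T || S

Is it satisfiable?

(P) alone gives P = true.
(R) alone gives R = true.
(S) alone gives S = true.
(!T) alone gives T = false.
No clause remains; Q is free.
A satisfying assignment: P=true, Q=false, R=true, S=true, T=false.

Yes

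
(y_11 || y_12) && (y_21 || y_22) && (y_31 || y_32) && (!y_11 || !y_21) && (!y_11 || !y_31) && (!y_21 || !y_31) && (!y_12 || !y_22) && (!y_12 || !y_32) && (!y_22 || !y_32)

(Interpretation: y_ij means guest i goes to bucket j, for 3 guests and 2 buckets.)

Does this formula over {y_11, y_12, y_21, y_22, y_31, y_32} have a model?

Suppose y_11 = true.
From the singleton clause (!y_21), y_21 = false.
From the singleton clause (y_22), y_22 = true.
From the singleton clause (!y_31), y_31 = false.
From the singleton clause (y_32), y_32 = true.
But (!y_32) is also a unit clause — contradiction.
So y_11 must be the other value — set y_11 = false.
From the singleton clause (y_12), y_12 = true.
From the singleton clause (!y_22), y_22 = false.
From the singleton clause (y_21), y_21 = true.
From the singleton clause (!y_31), y_31 = false.
From the singleton clause (y_32), y_32 = true.
But (!y_32) is also a unit clause — contradiction.
Either choice for y_11 ends in contradiction.
No assignment satisfies every clause.

No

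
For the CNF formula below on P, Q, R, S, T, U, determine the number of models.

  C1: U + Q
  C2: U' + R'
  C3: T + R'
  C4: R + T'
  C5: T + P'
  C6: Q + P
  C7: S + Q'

There are 2^6 = 64 truth assignments over (P, Q, R, S, T, U).
Split on Q. With Q = 1, the clauses containing Q are satisfied and Q' drops from the rest; 4 of the 2^5 = 32 assignments to the other variables satisfy what remains.
With Q = 0, by the same count on the reduced clause set, 0 assignments work.
(One model: P=F, Q=T, R=F, S=T, T=F, U=F.)
Total: 4 + 0 = 4.

4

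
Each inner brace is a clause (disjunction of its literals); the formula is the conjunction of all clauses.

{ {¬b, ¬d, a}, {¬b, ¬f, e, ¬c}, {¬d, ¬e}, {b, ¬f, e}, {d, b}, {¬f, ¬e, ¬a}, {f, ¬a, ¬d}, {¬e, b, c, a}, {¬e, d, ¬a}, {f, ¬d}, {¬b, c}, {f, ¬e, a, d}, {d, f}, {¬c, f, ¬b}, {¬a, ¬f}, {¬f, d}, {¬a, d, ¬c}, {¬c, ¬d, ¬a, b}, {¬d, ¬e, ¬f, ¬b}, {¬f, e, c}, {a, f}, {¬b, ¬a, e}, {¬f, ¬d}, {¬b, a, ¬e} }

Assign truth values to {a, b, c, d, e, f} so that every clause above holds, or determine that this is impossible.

UNSATISFIABLE

Suppose d = False.
From the singleton clause (b), b = True.
From the singleton clause (c), c = True.
From the singleton clause (f), f = True.
But (¬f) is also a unit clause — contradiction.
Undo d and try d = True.
From the singleton clause (¬e), e = False.
From the singleton clause (f), f = True.
But (¬f) is also a unit clause — contradiction.
Both values of d lead to a conflict.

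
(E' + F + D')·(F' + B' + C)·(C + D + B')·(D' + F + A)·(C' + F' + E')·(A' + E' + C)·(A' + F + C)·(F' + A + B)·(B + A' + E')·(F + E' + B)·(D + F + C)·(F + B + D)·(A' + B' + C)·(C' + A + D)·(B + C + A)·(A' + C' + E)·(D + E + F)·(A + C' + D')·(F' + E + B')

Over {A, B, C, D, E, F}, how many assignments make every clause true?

There are 2^6 = 64 truth assignments over (A, B, C, D, E, F).
Split on D. With D = 1, the clauses containing D are satisfied and D' drops from the rest; 1 of the 2^5 = 32 assignments to the other variables satisfy what remains.
With D = 0, by the same count on the reduced clause set, 2 assignments work.
(One model: A=T, B=F, C=F, D=F, E=F, F=T.)
Total: 1 + 2 = 3.

3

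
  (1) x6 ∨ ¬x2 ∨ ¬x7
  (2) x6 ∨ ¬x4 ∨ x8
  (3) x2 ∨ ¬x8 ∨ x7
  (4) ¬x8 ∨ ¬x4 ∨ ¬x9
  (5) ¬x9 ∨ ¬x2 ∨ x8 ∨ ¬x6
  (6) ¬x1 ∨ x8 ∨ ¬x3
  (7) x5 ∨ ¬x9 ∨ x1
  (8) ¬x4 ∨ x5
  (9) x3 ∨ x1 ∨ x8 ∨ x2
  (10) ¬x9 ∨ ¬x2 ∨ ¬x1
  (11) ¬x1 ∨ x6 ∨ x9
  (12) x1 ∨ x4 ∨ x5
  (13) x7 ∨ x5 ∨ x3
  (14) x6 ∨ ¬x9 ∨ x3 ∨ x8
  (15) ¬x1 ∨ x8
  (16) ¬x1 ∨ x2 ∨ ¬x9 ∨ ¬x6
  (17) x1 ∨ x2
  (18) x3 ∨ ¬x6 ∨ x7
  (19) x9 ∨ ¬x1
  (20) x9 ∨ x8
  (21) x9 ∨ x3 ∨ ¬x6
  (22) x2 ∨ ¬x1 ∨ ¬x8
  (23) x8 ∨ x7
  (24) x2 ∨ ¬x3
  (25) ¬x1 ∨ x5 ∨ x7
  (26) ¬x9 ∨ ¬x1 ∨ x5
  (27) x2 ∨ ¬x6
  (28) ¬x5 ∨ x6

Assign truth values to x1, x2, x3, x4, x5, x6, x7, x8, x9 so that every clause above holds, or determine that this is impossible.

x1=False; x2=True; x3=True; x4=False; x5=True; x6=True; x7=False; x8=True; x9=True

Try x4 = False.
Try x1 = False.
From the singleton clause (x5), x5 = True.
From the singleton clause (x2), x2 = True.
From the singleton clause (x6), x6 = True.
Try x9 = True.
From the singleton clause (x8), x8 = True.
Try x3 = True.
No clause remains; x7 is free.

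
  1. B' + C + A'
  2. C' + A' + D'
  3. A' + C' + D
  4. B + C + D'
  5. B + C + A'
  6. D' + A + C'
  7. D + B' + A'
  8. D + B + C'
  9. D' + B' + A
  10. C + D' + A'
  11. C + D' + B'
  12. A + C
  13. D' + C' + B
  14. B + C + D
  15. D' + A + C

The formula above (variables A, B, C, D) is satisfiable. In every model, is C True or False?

True

Suppose C = 0.
The clause (A) is unit, so A = 1.
The clause (B') is unit, so B = 0.
That conflicts with the unit clause (B).
So every satisfying assignment has C = True.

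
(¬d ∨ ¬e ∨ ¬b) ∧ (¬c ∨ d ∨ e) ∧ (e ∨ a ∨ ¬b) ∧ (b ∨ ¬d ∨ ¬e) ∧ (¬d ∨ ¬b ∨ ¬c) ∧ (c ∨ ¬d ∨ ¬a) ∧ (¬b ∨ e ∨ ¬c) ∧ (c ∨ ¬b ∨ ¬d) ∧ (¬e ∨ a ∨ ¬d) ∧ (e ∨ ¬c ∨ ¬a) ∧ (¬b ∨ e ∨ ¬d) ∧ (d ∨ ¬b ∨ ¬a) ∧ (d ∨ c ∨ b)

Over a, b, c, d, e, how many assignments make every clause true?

6

There are 2^5 = 32 truth assignments over (a, b, c, d, e).
Split on c. With c = True, the clauses containing c are satisfied and ¬c drops from the rest; 4 of the 2^4 = 16 assignments to the other variables satisfy what remains.
With c = False, by the same count on the reduced clause set, 2 assignments work.
(One model: a=F, b=F, c=F, d=T, e=F.)
Total: 4 + 2 = 6.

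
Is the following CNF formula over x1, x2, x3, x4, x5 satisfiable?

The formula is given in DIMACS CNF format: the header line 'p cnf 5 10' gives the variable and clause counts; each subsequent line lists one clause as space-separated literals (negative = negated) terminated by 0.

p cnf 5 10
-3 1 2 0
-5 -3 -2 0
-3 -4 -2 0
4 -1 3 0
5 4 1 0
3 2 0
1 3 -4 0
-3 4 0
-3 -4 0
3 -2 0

Unsatisfiable

Case x3 = True:
Unit clause (x4) forces x4 = True.
That conflicts with the unit clause (¬x4).
Backtrack on x3: now try x3 = False.
Unit clause (x2) forces x2 = True.
That conflicts with the unit clause (¬x2).
Neither x3 = True nor x3 = False works.
No assignment satisfies every clause.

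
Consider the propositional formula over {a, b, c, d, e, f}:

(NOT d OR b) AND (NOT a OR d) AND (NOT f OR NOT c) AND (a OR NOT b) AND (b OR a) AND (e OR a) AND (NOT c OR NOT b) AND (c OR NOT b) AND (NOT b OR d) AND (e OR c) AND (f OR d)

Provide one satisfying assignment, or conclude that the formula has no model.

UNSATISFIABLE

Suppose d = false.
The clause (NOT a) is unit, so a = false.
The clause (NOT b) is unit, so b = false.
Now (b) is unsatisfied and unit — conflict.
Undo d and try d = true.
The clause (b) is unit, so b = true.
The clause (a) is unit, so a = true.
The clause (NOT c) is unit, so c = false.
Now (c) is unsatisfied and unit — conflict.
Neither d = true nor d = false works.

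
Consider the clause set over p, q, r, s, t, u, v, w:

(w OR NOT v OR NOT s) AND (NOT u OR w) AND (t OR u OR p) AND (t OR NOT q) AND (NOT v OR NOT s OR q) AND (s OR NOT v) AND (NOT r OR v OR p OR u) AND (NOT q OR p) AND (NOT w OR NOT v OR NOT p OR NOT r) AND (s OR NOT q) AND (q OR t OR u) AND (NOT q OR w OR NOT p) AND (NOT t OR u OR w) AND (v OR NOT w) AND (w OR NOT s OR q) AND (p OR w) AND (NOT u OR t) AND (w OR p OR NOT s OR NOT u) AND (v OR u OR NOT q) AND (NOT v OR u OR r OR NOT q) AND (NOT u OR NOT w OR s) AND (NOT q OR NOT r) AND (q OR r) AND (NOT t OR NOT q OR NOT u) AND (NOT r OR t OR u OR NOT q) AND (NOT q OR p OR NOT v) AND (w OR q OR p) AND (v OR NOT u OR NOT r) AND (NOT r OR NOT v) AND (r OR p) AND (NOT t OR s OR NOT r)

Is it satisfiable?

No, unsatisfiable

Case u = false:
Case t = true:
Unit clause (w) forces w = true.
Unit clause (v) forces v = true.
Unit clause (s) forces s = true.
Unit clause (q) forces q = true.
Unit clause (p) forces p = true.
Unit clause (NOT r) forces r = false.
That conflicts with the unit clause (r).
Backtrack on t: now try t = false.
Unit clause (p) forces p = true.
Unit clause (NOT q) forces q = false.
That conflicts with the unit clause (q).
Either choice for t ends in contradiction.
Backtrack on u: now try u = true.
Unit clause (w) forces w = true.
Unit clause (v) forces v = true.
Unit clause (s) forces s = true.
Unit clause (q) forces q = true.
Unit clause (t) forces t = true.
That conflicts with the unit clause (NOT t).
Either choice for u ends in contradiction.
No assignment satisfies every clause.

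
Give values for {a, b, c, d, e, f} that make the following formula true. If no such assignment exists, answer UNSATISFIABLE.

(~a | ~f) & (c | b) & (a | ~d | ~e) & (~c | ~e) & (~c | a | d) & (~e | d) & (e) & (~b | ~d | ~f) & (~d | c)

UNSATISFIABLE

(e) alone gives e = 1.
(~c) alone gives c = 0.
(b) alone gives b = 1.
(d) alone gives d = 1.
That conflicts with the unit clause (~d).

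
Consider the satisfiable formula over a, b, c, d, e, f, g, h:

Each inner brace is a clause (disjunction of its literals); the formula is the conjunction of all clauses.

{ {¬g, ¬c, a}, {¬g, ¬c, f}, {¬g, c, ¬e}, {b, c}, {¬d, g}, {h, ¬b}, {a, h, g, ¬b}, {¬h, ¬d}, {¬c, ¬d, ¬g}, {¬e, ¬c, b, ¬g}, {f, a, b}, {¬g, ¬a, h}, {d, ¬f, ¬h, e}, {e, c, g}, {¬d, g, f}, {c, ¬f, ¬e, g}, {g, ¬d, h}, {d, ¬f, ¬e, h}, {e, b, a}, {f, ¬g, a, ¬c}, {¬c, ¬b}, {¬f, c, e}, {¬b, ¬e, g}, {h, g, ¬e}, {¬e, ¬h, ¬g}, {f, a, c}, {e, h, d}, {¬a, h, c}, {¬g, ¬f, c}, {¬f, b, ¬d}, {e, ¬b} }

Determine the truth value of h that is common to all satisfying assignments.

True

Suppose h = False.
From the singleton clause (¬b), b = False.
From the singleton clause (c), c = True.
Suppose g = False.
From the singleton clause (¬d), d = False.
From the singleton clause (¬e), e = False.
That conflicts with the unit clause (e).
Backtrack on g: now try g = True.
From the singleton clause (a), a = True.
That conflicts with the unit clause (¬a).
Either choice for g ends in contradiction.
So every satisfying assignment has h = True.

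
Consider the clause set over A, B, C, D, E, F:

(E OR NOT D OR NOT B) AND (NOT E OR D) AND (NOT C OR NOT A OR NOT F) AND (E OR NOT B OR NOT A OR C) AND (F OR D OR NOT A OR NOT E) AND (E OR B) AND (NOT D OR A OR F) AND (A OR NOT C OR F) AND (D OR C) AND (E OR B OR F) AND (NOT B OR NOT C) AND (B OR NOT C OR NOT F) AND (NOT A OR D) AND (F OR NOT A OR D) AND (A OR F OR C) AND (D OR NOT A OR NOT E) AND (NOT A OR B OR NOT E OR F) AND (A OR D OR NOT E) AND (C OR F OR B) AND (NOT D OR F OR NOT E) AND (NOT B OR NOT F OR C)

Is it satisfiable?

Suppose E = true.
Unit clause (D) forces D = true.
Unit clause (F) forces F = true.
Suppose C = false.
Unit clause (NOT B) forces B = false.
Every clause is now satisfied; A is unconstrained.
A satisfying assignment: A=true,  B=false,  C=false,  D=true,  E=true,  F=true.

Yes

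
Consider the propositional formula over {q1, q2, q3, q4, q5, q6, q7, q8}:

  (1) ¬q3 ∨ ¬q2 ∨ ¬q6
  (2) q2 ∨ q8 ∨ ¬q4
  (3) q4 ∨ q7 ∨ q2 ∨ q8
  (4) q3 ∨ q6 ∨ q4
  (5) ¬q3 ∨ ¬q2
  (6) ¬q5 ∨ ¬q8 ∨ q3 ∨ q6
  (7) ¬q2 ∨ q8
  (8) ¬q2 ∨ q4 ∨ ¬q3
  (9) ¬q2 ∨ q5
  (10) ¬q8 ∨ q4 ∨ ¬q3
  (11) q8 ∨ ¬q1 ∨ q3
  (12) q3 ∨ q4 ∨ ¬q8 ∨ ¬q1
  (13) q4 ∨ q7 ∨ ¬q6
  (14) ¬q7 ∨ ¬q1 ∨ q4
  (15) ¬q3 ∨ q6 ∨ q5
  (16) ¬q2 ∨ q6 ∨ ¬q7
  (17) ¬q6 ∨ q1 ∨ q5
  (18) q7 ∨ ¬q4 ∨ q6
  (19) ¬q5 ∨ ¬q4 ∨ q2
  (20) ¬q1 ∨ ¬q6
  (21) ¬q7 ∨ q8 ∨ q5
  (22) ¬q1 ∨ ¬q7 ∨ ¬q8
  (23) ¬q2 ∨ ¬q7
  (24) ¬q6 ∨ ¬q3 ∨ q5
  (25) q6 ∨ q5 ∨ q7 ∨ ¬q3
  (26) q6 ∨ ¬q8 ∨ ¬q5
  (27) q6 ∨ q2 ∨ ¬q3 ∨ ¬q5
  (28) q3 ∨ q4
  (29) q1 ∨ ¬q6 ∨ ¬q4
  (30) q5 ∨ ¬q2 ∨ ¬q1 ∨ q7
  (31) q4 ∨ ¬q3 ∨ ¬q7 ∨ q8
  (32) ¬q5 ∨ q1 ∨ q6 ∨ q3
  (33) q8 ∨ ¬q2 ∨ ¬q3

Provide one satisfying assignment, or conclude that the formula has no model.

Suppose q3 = False.
The clause (q4) is unit, so q4 = True.
Suppose q2 = False.
The clause (q8) is unit, so q8 = True.
The clause (¬q5) is unit, so q5 = False.
Suppose q6 = False.
The clause (q7) is unit, so q7 = True.
The clause (¬q1) is unit, so q1 = False.
Every clause now holds.

q1: False, q2: False, q3: False, q4: True, q5: False, q6: False, q7: True, q8: True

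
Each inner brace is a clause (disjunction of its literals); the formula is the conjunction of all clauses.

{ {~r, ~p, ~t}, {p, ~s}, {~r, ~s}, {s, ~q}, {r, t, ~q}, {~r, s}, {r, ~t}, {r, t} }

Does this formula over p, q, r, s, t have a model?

Try p = 1.
Try r = 0.
The clause (~t) is unit, so t = 0.
But (t) is also a unit clause — contradiction.
Backtrack on r: now try r = 1.
The clause (~t) is unit, so t = 0.
The clause (~s) is unit, so s = 0.
But (s) is also a unit clause — contradiction.
Either choice for r ends in contradiction.
Backtrack on p: now try p = 0.
The clause (~s) is unit, so s = 0.
The clause (~q) is unit, so q = 0.
The clause (~r) is unit, so r = 0.
The clause (~t) is unit, so t = 0.
But (t) is also a unit clause — contradiction.
Either choice for p ends in contradiction.
No assignment satisfies every clause.

Unsatisfiable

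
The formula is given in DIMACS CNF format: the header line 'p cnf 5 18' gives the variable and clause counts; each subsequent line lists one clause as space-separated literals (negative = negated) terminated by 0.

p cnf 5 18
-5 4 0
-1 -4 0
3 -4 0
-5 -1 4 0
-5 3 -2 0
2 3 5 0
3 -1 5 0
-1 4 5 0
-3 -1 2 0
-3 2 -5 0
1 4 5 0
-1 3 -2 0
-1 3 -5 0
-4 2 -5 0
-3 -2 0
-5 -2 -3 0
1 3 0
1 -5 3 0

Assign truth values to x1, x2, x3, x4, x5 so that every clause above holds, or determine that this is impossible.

Suppose x5 = False.
Suppose x1 = False.
Unit clause (x4) forces x4 = True.
Unit clause (x3) forces x3 = True.
Unit clause (¬x2) forces x2 = False.
All clauses are satisfied.

x1: False; x2: False; x3: True; x4: True; x5: False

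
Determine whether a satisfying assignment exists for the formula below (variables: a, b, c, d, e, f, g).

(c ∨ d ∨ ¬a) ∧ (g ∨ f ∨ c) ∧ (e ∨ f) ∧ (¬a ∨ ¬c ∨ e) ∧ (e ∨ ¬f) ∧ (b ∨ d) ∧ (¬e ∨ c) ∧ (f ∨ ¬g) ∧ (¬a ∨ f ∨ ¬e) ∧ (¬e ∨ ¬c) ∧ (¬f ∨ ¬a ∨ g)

Try e = True.
(c) alone gives c = True.
That conflicts with the unit clause (¬c).
Undo e and try e = False.
(f) alone gives f = True.
That conflicts with the unit clause (¬f).
Both values of e lead to a conflict.
No assignment satisfies every clause.

Unsatisfiable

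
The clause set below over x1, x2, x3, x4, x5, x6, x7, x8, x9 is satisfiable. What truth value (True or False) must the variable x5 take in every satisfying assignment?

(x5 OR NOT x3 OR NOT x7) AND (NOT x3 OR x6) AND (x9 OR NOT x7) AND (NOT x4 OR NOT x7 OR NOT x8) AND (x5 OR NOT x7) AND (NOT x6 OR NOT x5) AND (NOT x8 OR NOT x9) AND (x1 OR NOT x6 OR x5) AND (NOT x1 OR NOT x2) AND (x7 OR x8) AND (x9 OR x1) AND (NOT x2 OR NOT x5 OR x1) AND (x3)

Suppose x5 = true.
Unit clause (NOT x6) forces x6 = false.
Unit clause (NOT x3) forces x3 = false.
Now (x3) is unsatisfied and unit — conflict.
So every satisfying assignment has x5 = False.

False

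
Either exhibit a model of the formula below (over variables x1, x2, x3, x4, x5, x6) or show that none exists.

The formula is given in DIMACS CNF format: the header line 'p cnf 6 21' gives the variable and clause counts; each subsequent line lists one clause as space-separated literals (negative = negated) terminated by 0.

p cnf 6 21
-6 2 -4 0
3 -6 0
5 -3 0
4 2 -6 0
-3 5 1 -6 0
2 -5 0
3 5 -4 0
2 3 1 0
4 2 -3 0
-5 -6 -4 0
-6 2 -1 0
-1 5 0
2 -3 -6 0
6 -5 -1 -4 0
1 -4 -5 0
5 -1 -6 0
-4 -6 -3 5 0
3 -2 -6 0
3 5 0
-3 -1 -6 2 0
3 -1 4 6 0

Try x3 = True.
From the singleton clause (x5), x5 = True.
From the singleton clause (x2), x2 = True.
Try x6 = True.
From the singleton clause (¬x4), x4 = False.
No clause remains; x1 is free.

x1 ↦ False, x2 ↦ True, x3 ↦ True, x4 ↦ False, x5 ↦ True, x6 ↦ True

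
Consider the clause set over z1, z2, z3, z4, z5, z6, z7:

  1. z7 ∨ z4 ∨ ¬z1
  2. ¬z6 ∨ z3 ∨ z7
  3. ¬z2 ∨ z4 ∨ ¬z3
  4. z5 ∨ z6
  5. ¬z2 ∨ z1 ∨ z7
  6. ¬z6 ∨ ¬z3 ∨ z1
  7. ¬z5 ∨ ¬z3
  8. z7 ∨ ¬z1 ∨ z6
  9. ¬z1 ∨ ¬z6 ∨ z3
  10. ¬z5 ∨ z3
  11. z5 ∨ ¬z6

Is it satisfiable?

Case z5 = True:
The clause (¬z3) is unit, so z3 = False.
That conflicts with the unit clause (z3).
Backtrack on z5: now try z5 = False.
The clause (z6) is unit, so z6 = True.
That conflicts with the unit clause (¬z6).
Either choice for z5 ends in contradiction.
No assignment satisfies every clause.

No, unsatisfiable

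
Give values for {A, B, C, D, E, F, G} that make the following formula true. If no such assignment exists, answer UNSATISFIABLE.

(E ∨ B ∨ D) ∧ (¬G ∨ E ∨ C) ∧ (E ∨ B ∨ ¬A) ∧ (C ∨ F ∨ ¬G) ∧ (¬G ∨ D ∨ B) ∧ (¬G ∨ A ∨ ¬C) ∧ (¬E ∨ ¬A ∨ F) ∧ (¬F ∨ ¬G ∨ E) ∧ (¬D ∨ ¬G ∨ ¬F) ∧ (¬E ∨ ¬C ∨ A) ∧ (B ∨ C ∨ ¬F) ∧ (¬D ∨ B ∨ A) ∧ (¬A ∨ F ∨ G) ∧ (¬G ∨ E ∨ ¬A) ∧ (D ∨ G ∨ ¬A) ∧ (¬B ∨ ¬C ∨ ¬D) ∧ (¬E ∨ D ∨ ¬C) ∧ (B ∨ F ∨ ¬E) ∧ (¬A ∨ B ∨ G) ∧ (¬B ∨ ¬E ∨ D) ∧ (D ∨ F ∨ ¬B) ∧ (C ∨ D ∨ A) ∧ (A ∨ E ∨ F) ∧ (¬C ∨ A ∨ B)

A: True, B: True, C: False, D: True, E: False, F: True, G: False

Try E = False.
Try B = True.
Try G = False.
Try A = True.
From the singleton clause (F), F = True.
From the singleton clause (D), D = True.
From the singleton clause (¬C), C = False.
This assignment satisfies each clause.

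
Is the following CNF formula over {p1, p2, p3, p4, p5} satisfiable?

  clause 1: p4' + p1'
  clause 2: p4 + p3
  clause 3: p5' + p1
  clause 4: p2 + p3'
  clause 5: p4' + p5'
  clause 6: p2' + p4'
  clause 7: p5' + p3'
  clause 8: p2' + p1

Yes, satisfiable

Case p4 = 1:
The clause (p1') is unit, so p1 = 0.
The clause (p5') is unit, so p5 = 0.
The clause (p2') is unit, so p2 = 0.
The clause (p3') is unit, so p3 = 0.
Every clause now holds.
A satisfying assignment: p1=0,  p2=0,  p3=0,  p4=1,  p5=0.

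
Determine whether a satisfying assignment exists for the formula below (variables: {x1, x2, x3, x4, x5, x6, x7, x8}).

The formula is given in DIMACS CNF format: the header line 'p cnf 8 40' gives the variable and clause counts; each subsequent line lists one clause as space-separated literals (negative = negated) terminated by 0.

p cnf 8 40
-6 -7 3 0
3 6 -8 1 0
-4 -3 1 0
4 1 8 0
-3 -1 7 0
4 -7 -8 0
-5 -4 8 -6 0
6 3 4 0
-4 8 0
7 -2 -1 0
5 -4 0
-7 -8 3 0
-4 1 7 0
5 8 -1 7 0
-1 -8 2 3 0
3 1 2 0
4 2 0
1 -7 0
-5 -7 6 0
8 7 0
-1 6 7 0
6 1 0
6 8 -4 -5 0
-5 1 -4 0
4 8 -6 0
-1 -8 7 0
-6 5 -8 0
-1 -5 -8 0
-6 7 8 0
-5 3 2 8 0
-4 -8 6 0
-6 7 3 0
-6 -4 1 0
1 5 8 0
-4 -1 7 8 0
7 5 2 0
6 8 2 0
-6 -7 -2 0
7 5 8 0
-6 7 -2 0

Yes, satisfiable

Case x4 = False:
From the singleton clause (x2), x2 = True.
Case x1 = True:
From the singleton clause (x7), x7 = True.
From the singleton clause (¬x8), x8 = False.
From the singleton clause (¬x6), x6 = False.
From the singleton clause (x3), x3 = True.
From the singleton clause (¬x5), x5 = False.
This assignment satisfies each clause.
A satisfying assignment: x1 ↦ True, x2 ↦ True, x3 ↦ True, x4 ↦ False, x5 ↦ False, x6 ↦ False, x7 ↦ True, x8 ↦ False.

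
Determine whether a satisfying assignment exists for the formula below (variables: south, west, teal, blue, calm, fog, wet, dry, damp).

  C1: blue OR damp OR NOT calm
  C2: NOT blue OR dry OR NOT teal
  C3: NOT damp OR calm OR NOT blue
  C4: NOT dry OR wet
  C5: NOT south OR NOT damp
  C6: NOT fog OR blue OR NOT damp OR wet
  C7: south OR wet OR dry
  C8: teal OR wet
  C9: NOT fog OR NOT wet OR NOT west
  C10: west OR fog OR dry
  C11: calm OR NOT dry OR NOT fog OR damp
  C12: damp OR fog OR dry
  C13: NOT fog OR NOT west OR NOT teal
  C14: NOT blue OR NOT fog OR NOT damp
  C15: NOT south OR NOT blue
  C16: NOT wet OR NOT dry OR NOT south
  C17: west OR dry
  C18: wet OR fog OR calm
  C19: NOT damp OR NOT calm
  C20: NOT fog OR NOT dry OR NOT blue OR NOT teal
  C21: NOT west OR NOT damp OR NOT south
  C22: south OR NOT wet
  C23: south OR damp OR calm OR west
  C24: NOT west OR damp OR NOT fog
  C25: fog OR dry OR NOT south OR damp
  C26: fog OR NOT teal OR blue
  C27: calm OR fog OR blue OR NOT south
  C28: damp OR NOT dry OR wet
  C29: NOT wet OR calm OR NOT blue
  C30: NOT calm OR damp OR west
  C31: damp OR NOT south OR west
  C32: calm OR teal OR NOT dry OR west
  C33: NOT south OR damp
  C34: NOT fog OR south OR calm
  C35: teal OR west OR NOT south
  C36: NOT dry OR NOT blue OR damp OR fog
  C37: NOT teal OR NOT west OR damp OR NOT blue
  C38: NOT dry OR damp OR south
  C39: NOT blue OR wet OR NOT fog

No, unsatisfiable

Case dry = false:
From the singleton clause (west), west = true.
Case blue = false:
Case damp = true:
From the singleton clause (NOT south), south = false.
From the singleton clause (wet), wet = true.
That conflicts with the unit clause (NOT wet).
Undo damp and try damp = false.
From the singleton clause (NOT calm), calm = false.
From the singleton clause (fog), fog = true.
That conflicts with the unit clause (NOT fog).
Both values of damp lead to a conflict.
Undo blue and try blue = true.
From the singleton clause (NOT teal), teal = false.
From the singleton clause (wet), wet = true.
From the singleton clause (NOT fog), fog = false.
From the singleton clause (damp), damp = true.
From the singleton clause (calm), calm = true.
That conflicts with the unit clause (NOT calm).
Both values of blue lead to a conflict.
Undo dry and try dry = true.
From the singleton clause (wet), wet = true.
From the singleton clause (NOT south), south = false.
That conflicts with the unit clause (south).
Both values of dry lead to a conflict.
No assignment satisfies every clause.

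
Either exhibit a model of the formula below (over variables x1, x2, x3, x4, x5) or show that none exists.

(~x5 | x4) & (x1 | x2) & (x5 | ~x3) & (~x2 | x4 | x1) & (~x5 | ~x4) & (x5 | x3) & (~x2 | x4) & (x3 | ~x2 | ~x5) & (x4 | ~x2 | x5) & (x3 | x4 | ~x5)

UNSATISFIABLE

Try x5 = 0.
Unit clause (~x3) forces x3 = 0.
That conflicts with the unit clause (x3).
So x5 must be the other value — set x5 = 1.
Unit clause (x4) forces x4 = 1.
That conflicts with the unit clause (~x4).
Both values of x5 lead to a conflict.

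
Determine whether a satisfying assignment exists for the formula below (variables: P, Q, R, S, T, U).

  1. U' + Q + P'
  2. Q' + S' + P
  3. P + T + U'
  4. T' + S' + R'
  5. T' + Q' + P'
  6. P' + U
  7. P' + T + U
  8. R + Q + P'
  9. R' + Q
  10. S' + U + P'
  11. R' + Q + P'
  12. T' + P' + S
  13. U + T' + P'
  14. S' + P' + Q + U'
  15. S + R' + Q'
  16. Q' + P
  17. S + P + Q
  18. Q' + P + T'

Yes, satisfiable

Case P = 1:
The clause (U) is unit, so U = 1.
The clause (Q) is unit, so Q = 1.
The clause (T') is unit, so T = 0.
Case S = 0:
The clause (R') is unit, so R = 0.
All clauses are satisfied.
A satisfying assignment: P: 1,  Q: 1,  R: 0,  S: 0,  T: 0,  U: 1.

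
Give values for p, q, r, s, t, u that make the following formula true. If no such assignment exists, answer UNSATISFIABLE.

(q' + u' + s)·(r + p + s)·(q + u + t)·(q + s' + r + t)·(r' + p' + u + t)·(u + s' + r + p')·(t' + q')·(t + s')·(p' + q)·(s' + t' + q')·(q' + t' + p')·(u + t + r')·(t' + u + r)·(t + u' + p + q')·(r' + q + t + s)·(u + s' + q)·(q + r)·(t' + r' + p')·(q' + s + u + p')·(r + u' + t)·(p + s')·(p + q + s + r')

Suppose t = 0.
The clause (s') is unit, so s = 0.
Suppose q = 0.
The clause (u) is unit, so u = 1.
The clause (p') is unit, so p = 0.
The clause (r) is unit, so r = 1.
That conflicts with the unit clause (r').
So q must be the other value — set q = 1.
The clause (u') is unit, so u = 0.
The clause (r') is unit, so r = 0.
The clause (p) is unit, so p = 1.
That conflicts with the unit clause (p').
Either choice for q ends in contradiction.
So t must be the other value — set t = 1.
The clause (q') is unit, so q = 0.
The clause (p') is unit, so p = 0.
The clause (r) is unit, so r = 1.
The clause (s') is unit, so s = 0.
That conflicts with the unit clause (s).
Either choice for t ends in contradiction.

UNSATISFIABLE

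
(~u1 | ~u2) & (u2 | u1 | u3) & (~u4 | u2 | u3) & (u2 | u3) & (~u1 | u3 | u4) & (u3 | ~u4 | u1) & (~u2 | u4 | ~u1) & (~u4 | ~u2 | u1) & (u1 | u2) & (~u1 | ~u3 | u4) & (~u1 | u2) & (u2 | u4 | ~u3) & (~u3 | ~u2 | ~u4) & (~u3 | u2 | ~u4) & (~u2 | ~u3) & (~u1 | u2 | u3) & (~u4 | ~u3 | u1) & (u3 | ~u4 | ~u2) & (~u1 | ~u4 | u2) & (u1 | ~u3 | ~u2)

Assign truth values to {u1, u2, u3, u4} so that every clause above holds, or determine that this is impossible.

u1 ↦ 0,  u2 ↦ 1,  u3 ↦ 0,  u4 ↦ 0

Branch on u1: set u1 = 0.
(u2) alone gives u2 = 1.
(~u4) alone gives u4 = 0.
(~u3) alone gives u3 = 0.
Every clause now holds.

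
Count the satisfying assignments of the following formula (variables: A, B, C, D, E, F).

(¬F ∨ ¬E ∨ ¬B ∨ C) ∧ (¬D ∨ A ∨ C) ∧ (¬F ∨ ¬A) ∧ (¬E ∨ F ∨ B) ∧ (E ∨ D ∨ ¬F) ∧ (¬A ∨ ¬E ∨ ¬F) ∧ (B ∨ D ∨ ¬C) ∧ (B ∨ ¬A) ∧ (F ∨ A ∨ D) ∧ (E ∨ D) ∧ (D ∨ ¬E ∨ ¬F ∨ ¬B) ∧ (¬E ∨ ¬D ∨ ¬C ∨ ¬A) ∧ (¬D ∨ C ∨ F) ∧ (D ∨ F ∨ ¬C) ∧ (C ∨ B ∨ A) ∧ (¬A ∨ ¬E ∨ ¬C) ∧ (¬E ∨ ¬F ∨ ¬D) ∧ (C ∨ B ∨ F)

There are 2^6 = 64 truth assignments over (A, B, C, D, E, F).
Split on D. With D = True, the clauses containing D are satisfied and ¬D drops from the rest; 6 of the 2^5 = 32 assignments to the other variables satisfy what remains.
With D = False, by the same count on the reduced clause set, 1 assignment works.
(One model: A=F, B=F, C=T, D=T, E=F, F=F.)
Total: 6 + 1 = 7.

7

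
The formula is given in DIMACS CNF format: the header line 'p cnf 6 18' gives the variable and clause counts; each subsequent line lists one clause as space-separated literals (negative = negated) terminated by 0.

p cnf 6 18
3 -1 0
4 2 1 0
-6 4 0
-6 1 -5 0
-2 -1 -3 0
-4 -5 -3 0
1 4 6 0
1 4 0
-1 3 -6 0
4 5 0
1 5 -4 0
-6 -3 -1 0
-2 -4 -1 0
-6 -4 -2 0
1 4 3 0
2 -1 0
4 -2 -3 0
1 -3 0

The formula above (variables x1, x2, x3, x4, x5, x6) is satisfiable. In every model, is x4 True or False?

True

Suppose x4 = False.
From the singleton clause (¬x6), x6 = False.
From the singleton clause (x1), x1 = True.
From the singleton clause (x3), x3 = True.
From the singleton clause (¬x2), x2 = False.
That conflicts with the unit clause (x2).
So every satisfying assignment has x4 = True.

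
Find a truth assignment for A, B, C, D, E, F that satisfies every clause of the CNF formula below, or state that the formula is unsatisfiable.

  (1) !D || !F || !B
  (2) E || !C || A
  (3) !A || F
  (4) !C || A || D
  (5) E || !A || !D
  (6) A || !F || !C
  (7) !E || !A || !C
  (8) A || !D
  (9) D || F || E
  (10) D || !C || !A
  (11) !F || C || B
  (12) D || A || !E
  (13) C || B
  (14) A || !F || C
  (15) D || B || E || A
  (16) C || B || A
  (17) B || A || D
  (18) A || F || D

A: true, B: true, C: false, D: false, E: true, F: true

Branch on A: set A = true.
The clause (F) is unit, so F = true.
Branch on D: set D = false.
The clause (!C) is unit, so C = false.
The clause (B) is unit, so B = true.
No clause remains; E is free.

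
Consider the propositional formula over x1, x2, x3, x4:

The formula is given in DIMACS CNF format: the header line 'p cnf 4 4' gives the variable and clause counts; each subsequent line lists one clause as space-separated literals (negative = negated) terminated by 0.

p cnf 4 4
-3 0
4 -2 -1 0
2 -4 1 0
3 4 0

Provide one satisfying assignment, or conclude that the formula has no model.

(¬x3) alone gives x3 = False.
(x4) alone gives x4 = True.
Case x2 = False:
(x1) alone gives x1 = True.
All clauses are satisfied.

x1=True,  x2=False,  x3=False,  x4=True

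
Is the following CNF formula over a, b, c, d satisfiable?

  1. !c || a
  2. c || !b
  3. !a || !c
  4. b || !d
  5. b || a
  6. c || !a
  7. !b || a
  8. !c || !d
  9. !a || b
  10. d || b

No

Try c = false.
The clause (!b) is unit, so b = false.
The clause (!d) is unit, so d = false.
But (d) is also a unit clause — contradiction.
That branch fails; take c = true instead.
The clause (a) is unit, so a = true.
But (!a) is also a unit clause — contradiction.
Both values of c lead to a conflict.
No assignment satisfies every clause.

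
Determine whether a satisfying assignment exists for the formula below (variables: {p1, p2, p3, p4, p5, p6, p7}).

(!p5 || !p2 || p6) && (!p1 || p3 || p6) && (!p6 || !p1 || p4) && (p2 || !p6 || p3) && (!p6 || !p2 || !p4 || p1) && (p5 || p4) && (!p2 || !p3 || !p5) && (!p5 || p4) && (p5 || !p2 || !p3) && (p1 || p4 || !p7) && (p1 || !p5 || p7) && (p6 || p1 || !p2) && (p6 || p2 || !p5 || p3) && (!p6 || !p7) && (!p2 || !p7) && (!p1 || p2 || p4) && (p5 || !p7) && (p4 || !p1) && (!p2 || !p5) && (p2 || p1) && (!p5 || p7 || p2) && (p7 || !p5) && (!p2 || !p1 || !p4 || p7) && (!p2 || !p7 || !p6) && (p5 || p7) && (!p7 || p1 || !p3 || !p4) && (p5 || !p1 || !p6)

Branch on p5: set p5 = true.
(p4) alone gives p4 = true.
(!p2) alone gives p2 = false.
(p1) alone gives p1 = true.
(p7) alone gives p7 = true.
(!p6) alone gives p6 = false.
(p3) alone gives p3 = true.
Every clause now holds.
A satisfying assignment: p1 ↦ true,  p2 ↦ false,  p3 ↦ true,  p4 ↦ true,  p5 ↦ true,  p6 ↦ false,  p7 ↦ true.

Satisfiable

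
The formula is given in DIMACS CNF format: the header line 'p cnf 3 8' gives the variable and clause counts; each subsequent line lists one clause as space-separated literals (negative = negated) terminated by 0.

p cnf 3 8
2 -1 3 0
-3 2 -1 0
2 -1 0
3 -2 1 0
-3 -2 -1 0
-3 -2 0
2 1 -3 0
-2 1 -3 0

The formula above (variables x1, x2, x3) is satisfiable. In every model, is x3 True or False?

False

Suppose x3 = True.
Unit clause (¬x2) forces x2 = False.
Unit clause (¬x1) forces x1 = False.
That conflicts with the unit clause (x1).
So every satisfying assignment has x3 = False.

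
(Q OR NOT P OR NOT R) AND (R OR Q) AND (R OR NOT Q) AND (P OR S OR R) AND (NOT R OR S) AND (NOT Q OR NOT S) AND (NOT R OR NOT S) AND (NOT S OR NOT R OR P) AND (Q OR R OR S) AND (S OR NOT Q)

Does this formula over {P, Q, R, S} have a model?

No

Branch on R: set R = true.
The clause (S) is unit, so S = true.
Now (NOT S) is unsatisfied and unit — conflict.
Undo R and try R = false.
The clause (Q) is unit, so Q = true.
Now (NOT Q) is unsatisfied and unit — conflict.
Both values of R lead to a conflict.
No assignment satisfies every clause.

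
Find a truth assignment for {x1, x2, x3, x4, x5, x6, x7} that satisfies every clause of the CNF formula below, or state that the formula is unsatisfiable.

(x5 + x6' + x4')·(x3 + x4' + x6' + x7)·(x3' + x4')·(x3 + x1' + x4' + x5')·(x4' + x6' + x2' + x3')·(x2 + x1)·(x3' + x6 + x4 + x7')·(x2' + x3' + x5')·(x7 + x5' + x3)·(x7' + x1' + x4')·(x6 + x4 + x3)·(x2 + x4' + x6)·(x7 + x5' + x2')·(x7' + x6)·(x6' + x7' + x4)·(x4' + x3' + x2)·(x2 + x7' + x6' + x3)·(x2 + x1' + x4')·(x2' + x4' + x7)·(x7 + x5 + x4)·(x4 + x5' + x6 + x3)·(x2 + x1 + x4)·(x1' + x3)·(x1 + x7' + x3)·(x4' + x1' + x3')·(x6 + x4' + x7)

x1 ↦ 1, x2 ↦ 0, x3 ↦ 1, x4 ↦ 0, x5 ↦ 1, x6 ↦ 1, x7 ↦ 0

Case x3 = 1:
(x4') alone gives x4 = 0.
Case x2 = 0:
(x1) alone gives x1 = 1.
Case x6 = 1:
(x7') alone gives x7 = 0.
(x5) alone gives x5 = 1.
Every clause now holds.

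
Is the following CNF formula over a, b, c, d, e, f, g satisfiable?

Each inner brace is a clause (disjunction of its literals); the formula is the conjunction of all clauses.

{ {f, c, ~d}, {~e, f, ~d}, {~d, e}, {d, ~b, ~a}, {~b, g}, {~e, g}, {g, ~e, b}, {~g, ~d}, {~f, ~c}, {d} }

Unit clause (d) forces d = 1.
Unit clause (e) forces e = 1.
Unit clause (f) forces f = 1.
Unit clause (g) forces g = 1.
But (~g) is also a unit clause — contradiction.
No assignment satisfies every clause.

No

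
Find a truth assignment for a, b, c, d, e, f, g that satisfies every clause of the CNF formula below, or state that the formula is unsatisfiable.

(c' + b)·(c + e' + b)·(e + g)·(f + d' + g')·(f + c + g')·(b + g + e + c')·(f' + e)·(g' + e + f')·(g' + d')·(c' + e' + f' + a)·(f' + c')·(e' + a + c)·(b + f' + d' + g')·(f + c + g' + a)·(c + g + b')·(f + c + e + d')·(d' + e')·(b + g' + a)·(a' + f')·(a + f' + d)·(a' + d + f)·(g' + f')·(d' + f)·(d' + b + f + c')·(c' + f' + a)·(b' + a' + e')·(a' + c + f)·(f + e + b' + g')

Suppose c = 1.
The clause (b) is unit, so b = 1.
The clause (f') is unit, so f = 0.
The clause (d') is unit, so d = 0.
The clause (a') is unit, so a = 0.
Suppose e = 1.
No clause remains; g is free.

a ↦ 0,  b ↦ 1,  c ↦ 1,  d ↦ 0,  e ↦ 1,  f ↦ 0,  g ↦ 1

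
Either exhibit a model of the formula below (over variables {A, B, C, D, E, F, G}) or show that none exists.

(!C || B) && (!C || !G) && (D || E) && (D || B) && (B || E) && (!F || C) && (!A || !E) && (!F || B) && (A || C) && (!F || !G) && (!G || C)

Try C = true.
(B) alone gives B = true.
(!G) alone gives G = false.
Try D = true.
Try A = false.
All clauses hold; E, F can take either value.

A: false,  B: true,  C: true,  D: true,  E: true,  F: true,  G: false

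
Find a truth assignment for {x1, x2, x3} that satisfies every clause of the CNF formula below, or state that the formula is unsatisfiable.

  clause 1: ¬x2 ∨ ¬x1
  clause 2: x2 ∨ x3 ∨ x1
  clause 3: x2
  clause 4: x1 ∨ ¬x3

Unit clause (x2) forces x2 = True.
Unit clause (¬x1) forces x1 = False.
Unit clause (¬x3) forces x3 = False.
Every clause now holds.

x1: False; x2: True; x3: False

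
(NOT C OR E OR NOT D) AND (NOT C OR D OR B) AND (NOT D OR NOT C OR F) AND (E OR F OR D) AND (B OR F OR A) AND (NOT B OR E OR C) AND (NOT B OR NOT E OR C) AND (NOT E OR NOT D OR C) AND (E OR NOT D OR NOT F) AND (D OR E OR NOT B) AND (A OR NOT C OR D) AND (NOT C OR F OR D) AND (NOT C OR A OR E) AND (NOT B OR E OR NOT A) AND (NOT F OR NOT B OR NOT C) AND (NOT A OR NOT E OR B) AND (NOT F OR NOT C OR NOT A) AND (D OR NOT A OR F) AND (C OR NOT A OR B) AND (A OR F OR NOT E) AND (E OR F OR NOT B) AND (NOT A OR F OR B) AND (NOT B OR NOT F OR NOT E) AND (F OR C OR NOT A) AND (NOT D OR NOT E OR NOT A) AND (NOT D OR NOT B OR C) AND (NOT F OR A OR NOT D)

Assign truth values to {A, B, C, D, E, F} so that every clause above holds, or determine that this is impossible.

Try C = false.
Try B = false.
The clause (NOT A) is unit, so A = false.
The clause (F) is unit, so F = true.
The clause (NOT D) is unit, so D = false.
No clause remains; E is free.

A=false, B=false, C=false, D=false, E=true, F=true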